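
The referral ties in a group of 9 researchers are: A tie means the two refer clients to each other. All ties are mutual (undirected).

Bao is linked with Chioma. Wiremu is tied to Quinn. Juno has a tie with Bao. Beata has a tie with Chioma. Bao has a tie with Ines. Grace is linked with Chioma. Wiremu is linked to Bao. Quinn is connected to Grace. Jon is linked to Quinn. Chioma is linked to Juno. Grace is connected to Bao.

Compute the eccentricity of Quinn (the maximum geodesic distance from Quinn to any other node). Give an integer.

3

Distances from Quinn: Bao:2, Beata:3, Chioma:2, Grace:1, Ines:3, Jon:1, Juno:3, Wiremu:1.
The largest is 3 (to Ines, Juno, and Beata), so the eccentricity of Quinn is 3.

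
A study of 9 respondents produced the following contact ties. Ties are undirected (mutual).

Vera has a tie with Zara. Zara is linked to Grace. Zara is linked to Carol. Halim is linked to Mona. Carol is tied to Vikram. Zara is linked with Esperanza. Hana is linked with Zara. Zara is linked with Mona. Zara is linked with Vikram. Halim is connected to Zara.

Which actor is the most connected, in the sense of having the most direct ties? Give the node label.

Zara

Degrees — Carol:2, Esperanza:1, Grace:1, Halim:2, Hana:1, Mona:2, Vera:1, Vikram:2, Zara:8.
The maximum is 8, attained only by Zara.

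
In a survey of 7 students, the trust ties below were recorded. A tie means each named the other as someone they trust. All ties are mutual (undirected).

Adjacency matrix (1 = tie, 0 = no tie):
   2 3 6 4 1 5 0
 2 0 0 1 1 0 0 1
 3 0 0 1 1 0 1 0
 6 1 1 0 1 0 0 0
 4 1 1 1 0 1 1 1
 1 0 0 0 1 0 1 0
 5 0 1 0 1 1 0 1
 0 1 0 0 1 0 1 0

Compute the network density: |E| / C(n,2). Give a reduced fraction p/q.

There are 12 edges and 7 nodes, so the maximum possible is C(7,2) = 21.
Density = 12/21 = 4/7.

4/7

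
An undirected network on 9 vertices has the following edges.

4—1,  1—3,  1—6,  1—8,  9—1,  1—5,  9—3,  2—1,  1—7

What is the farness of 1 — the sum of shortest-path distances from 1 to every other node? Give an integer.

Distances from 1: 2:1, 3:1, 4:1, 5:1, 6:1, 7:1, 8:1, 9:1.
Sum = 1 + 1 + 1 + 1 + 1 + 1 + 1 + 1 = 8.

8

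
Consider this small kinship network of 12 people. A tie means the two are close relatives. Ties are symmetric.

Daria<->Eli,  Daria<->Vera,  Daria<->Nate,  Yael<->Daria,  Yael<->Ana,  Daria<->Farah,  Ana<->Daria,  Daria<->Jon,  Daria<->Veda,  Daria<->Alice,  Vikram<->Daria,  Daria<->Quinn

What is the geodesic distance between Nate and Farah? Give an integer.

One shortest route is Nate – Daria – Farah, which uses 2 edges, and Nate and Farah are not directly tied, so nothing shorter exists. So d(Nate,Farah) = 2.

2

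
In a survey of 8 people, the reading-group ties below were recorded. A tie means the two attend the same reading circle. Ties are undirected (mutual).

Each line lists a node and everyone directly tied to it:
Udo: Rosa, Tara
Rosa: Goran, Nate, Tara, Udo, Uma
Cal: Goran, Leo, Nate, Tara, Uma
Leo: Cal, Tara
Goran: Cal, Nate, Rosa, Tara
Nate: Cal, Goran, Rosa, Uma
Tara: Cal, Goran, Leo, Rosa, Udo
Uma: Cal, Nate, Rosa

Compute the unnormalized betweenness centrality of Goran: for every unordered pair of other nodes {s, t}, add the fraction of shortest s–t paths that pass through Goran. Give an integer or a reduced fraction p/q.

7/12

Pairs whose geodesics pass through Goran — Tara–Nate: 1/3; Cal–Rosa: 1/4.
All other pairs contribute 0.
Summing the contributions gives betweenness(Goran) = 7/12.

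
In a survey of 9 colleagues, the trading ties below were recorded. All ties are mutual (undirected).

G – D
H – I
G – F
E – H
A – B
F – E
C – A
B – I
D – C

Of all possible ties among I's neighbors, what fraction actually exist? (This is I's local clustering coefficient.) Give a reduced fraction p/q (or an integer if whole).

0

I's neighbors: B and H (k = 2).
Possible neighbor pairs: C(2,2) = 1. Edges among them: none → e = 0.
Clustering(I) = 0/1.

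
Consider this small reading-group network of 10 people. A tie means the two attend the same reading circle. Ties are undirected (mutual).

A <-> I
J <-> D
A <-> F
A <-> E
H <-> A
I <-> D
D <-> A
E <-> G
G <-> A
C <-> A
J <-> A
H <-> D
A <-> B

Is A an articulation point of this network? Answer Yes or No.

Yes

Removing A leaves {D, H, I, and J} with no path to {E and G}, so the network splits into 5 components. A is a cut vertex.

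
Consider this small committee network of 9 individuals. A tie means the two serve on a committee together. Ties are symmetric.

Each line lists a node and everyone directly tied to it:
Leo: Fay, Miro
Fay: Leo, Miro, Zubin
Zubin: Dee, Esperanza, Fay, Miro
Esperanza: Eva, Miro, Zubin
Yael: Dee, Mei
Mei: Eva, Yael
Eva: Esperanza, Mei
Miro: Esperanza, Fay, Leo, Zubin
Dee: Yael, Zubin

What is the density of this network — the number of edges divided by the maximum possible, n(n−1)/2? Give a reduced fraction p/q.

There are 12 edges and 9 nodes, so the maximum possible is C(9,2) = 36.
Density = 12/36 = 1/3.

1/3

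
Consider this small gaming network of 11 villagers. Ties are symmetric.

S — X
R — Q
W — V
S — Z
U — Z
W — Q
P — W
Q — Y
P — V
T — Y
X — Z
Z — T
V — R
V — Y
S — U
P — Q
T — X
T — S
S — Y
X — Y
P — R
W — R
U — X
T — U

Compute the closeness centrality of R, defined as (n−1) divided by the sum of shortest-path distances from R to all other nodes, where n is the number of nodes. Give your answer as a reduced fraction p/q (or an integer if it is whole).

10/23

Distances from R: P:1, Q:1, S:3, T:3, U:4, V:1, W:1, X:3, Y:2, Z:4. Sum = 23.
n = 11, so closeness = 10/23.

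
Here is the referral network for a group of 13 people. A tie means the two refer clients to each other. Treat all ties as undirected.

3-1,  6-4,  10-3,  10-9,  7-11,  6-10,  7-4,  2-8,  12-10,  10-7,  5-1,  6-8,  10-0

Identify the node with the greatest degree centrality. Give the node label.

Degrees — 0:1, 1:2, 2:1, 3:2, 4:2, 5:1, 6:3, 7:3, 8:2, 9:1, 10:6, 11:1, 12:1.
The maximum is 6, attained only by 10.

10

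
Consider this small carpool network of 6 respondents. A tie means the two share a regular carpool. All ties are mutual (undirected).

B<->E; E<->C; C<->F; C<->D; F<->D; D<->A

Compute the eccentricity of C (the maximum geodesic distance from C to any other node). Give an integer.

Distances from C: A:2, B:2, D:1, E:1, F:1.
The largest is 2 (to B and A), so the eccentricity of C is 2.

2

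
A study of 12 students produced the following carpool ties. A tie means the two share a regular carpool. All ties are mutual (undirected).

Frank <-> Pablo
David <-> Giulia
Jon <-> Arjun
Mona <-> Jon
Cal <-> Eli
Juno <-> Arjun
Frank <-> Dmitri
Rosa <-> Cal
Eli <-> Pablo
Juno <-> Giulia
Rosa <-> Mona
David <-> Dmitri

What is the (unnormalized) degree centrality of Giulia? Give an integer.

Giulia is directly tied to David and Juno. That is 2 neighbors, so the degree of Giulia is 2.

2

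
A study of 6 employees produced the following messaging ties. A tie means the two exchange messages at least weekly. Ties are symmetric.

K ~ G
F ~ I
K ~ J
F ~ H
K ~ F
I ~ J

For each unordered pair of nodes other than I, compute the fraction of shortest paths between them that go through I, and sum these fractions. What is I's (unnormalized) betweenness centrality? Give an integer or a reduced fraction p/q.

Pairs whose geodesics pass through I — H–J: 1/2; F–J: 1/2.
All other pairs contribute 0.
Summing the contributions gives betweenness(I) = 1.

1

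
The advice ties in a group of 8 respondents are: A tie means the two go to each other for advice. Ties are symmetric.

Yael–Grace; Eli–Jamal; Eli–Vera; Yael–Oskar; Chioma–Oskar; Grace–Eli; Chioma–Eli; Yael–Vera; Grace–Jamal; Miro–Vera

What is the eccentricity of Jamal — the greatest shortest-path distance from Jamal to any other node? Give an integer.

Distances from Jamal: Chioma:2, Eli:1, Grace:1, Miro:3, Oskar:3, Vera:2, Yael:2.
The largest is 3 (to Miro and Oskar), so the eccentricity of Jamal is 3.

3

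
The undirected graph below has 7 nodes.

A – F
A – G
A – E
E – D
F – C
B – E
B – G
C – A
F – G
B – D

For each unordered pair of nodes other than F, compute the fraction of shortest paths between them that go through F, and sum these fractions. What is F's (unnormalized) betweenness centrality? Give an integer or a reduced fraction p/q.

Pairs whose geodesics pass through F — B–C: 1/3; G–C: 1/2.
All other pairs contribute 0.
Summing the contributions gives betweenness(F) = 5/6.

5/6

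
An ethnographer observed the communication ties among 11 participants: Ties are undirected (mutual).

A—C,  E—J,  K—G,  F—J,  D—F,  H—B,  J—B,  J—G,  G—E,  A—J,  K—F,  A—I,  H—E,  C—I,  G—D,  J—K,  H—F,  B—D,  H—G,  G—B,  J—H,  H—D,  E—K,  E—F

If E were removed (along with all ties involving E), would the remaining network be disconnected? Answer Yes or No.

No

Even without E, every remaining node can still reach every other (the residual graph is connected), so E is not a cut vertex.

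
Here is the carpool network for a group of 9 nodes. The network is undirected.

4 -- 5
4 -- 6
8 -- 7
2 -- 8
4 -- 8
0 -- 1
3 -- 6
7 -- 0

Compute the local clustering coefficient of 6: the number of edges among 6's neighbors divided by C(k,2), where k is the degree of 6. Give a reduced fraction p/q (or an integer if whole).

0

6's neighbors: 3 and 4 (k = 2).
Possible neighbor pairs: C(2,2) = 1. Edges among them: none → e = 0.
Clustering(6) = 0/1.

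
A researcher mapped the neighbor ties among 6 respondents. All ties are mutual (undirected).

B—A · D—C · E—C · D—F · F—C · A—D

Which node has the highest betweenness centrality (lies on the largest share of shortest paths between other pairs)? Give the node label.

Unnormalized betweenness of each node: A:4, B:0, C:4, D:6, E:0, F:0.
D has the largest value, 6, making it the main broker — the node through which the most shortest paths run.

D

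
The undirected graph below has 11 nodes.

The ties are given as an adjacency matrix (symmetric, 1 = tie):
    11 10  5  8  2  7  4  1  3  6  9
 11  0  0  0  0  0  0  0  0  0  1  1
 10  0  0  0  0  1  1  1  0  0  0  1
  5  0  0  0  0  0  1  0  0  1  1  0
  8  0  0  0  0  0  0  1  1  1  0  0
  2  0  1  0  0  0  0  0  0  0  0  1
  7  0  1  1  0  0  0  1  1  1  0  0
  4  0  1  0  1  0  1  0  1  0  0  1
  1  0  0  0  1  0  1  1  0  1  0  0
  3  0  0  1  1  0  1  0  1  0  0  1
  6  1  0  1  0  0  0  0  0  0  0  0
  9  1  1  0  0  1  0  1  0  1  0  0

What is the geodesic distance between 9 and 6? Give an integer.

2

One shortest route is 9 – 11 – 6, which uses 2 edges, and 9 and 6 are not directly tied, so nothing shorter exists. So d(9,6) = 2.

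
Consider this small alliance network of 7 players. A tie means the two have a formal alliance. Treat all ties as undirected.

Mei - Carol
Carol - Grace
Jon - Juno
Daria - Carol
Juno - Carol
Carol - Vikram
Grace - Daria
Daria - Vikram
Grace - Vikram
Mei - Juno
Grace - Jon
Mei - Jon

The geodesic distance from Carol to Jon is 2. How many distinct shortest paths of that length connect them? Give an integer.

3

The shortest distance is 2. The length-2 paths are: Carol–Grace–Jon; Carol–Juno–Jon; Carol–Mei–Jon.
That gives 3 distinct shortest paths.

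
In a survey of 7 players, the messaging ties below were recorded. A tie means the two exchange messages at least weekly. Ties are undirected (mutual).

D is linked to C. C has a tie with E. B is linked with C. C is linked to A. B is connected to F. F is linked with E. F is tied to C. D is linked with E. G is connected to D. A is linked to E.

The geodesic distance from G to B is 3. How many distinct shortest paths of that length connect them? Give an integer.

The shortest distance is 3, and the only length-3 path is G–D–C–B. So there is exactly 1 shortest path.

1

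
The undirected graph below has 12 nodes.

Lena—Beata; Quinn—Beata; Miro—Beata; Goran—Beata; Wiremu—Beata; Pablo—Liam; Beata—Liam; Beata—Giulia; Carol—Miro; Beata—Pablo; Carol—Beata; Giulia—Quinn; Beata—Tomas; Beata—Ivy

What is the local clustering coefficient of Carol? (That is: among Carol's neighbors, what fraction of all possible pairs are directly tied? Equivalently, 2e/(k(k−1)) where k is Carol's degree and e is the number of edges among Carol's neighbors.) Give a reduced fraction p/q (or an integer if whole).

Carol's neighbors: Beata and Miro (k = 2).
Possible neighbor pairs: C(2,2) = 1. Edges among them: Beata–Miro → e = 1.
Clustering(Carol) = 1/1.

1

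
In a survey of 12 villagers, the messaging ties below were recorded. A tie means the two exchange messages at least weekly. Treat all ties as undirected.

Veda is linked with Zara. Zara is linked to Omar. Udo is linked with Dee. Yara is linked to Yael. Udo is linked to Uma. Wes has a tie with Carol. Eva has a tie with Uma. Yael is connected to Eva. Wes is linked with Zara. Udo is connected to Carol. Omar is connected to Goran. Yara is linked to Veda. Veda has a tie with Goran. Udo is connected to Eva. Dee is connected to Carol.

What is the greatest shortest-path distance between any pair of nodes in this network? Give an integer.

5

Eccentricity of each node (its greatest distance to any other): Carol:4, Dee:5, Eva:5, Goran:5, Omar:5, Udo:5, Uma:5, Veda:4, Wes:4, Yael:4, Yara:4, Zara:4.
The maximum eccentricity is 5, realized for instance by the pair Omar–Uma via Omar – Zara – Wes – Carol – Udo – Uma. So the diameter is 5.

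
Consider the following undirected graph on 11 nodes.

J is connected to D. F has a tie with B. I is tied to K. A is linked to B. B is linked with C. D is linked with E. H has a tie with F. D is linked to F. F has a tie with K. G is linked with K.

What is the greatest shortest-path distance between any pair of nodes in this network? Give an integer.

4

Eccentricity of each node (its greatest distance to any other): A:4, B:3, C:4, D:3, E:4, F:2, G:4, H:3, I:4, J:4, K:3.
The maximum eccentricity is 4, realized for instance by the pair E–I via E – D – F – K – I. So the diameter is 4.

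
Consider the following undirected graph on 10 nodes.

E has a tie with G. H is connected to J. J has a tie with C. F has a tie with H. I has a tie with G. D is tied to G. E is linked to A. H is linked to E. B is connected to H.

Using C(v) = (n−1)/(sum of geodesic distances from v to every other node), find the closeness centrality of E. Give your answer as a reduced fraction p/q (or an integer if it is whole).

9/16

Distances from E: A:1, B:2, C:3, D:2, F:2, G:1, H:1, I:2, J:2. Sum = 16.
n = 10, so closeness = 9/16.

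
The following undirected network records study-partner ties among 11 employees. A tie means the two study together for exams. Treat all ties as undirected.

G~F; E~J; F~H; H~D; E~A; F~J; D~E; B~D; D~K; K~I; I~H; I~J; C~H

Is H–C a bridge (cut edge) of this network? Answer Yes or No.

Yes

Without the H–C edge there is no alternate route between H and C, so the network disconnects. It is a bridge.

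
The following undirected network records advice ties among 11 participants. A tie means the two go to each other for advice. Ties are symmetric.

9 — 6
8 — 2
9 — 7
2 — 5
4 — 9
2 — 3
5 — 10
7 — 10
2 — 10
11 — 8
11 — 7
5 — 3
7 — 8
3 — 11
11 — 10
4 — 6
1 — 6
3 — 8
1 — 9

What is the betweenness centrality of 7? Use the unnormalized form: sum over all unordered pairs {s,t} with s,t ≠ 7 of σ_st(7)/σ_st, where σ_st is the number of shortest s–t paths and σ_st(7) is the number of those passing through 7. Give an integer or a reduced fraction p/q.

Pairs whose geodesics pass through 7 — 1–10: 1; 1–11: 1; 1–5: 1; 1–3: 2/2; 1–8: 1; 1–2: 2/2; 4–10: 1; 4–11: 1; 4–5: 1; 4–3: 2/2; 4–8: 1; 4–2: 2/2; 6–10: 1; 6–11: 1 … (+11 more pairs).
All other pairs contribute 0.
Summing the contributions gives betweenness(7) = 73/3.

73/3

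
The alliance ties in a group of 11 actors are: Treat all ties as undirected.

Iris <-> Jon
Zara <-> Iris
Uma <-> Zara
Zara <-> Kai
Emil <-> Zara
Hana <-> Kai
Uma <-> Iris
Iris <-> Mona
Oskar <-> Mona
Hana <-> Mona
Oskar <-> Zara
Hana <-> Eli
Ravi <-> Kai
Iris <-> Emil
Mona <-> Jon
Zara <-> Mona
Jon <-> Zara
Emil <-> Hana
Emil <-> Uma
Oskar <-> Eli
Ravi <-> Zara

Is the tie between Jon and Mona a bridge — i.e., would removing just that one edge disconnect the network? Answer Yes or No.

No

Even without that edge, Jon still reaches Mona via Jon – Iris – Mona, so the network stays connected. Not a bridge.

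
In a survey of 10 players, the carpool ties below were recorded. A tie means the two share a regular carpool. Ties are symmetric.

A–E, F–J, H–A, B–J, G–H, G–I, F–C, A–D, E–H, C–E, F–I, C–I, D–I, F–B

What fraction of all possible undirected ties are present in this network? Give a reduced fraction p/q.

14/45

There are 14 edges and 10 nodes, so the maximum possible is C(10,2) = 45.
Density = 14/45.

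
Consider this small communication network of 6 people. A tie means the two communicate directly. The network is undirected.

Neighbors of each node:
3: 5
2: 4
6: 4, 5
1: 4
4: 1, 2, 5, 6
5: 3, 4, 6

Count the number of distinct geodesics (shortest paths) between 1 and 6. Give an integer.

The shortest distance is 2, and the only length-2 path is 1–4–6. So there is exactly 1 shortest path.

1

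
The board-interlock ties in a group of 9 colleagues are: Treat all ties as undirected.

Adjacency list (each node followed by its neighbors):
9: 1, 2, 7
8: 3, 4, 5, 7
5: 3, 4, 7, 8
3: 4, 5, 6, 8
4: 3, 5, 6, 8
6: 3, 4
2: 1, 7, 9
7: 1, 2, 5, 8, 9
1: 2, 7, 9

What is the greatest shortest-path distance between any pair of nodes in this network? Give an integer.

Eccentricity of each node (its greatest distance to any other): 1:4, 2:4, 3:3, 4:3, 5:2, 6:4, 7:3, 8:2, 9:4.
The maximum eccentricity is 4, realized for instance by the pair 6–2 via 6 – 3 – 5 – 7 – 2. So the diameter is 4.

4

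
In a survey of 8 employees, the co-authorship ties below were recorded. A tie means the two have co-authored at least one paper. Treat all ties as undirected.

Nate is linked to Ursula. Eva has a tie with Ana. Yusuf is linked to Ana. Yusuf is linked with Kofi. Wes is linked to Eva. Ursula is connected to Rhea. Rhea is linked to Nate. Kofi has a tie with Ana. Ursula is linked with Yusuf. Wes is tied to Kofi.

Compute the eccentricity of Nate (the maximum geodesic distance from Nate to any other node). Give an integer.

4

Distances from Nate: Ana:3, Eva:4, Kofi:3, Rhea:1, Ursula:1, Wes:4, Yusuf:2.
The largest is 4 (to Wes and Eva), so the eccentricity of Nate is 4.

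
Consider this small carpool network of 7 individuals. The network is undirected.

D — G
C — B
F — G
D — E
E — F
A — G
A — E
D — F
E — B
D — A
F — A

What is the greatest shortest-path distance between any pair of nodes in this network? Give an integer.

4

Eccentricity of each node (its greatest distance to any other): A:3, B:3, C:4, D:3, E:2, F:3, G:4.
The maximum eccentricity is 4, realized for instance by the pair G–C via G – F – E – B – C. So the diameter is 4.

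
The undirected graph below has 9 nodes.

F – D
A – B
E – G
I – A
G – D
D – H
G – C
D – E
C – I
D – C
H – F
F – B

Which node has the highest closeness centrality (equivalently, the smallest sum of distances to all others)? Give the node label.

D

Farness (sum of distances to all others) for each node — A:19, B:17, C:14, D:12, E:18, F:14, G:15, H:16, I:17.
The smallest farness is 12, for D, so D has the highest closeness.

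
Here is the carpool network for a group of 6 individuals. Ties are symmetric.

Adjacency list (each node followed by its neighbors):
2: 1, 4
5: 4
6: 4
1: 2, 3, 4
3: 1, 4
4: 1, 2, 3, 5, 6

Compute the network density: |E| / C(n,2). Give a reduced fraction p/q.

There are 7 edges and 6 nodes, so the maximum possible is C(6,2) = 15.
Density = 7/15.

7/15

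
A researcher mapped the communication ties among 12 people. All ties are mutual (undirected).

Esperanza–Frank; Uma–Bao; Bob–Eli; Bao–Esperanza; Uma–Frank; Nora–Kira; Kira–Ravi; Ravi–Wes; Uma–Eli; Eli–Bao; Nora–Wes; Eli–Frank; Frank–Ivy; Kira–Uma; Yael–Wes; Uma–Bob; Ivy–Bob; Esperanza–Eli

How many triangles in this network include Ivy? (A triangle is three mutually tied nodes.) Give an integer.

Ivy's neighbors are Bob and Frank, but none of them are tied to each other, so no triangle contains Ivy.

0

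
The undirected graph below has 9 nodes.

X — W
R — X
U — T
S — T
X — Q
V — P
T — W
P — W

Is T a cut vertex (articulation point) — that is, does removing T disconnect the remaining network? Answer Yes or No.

Yes

Removing T leaves {P, Q, R, V, W, and X} with no path to {S}, so the network splits into 3 components. T is a cut vertex.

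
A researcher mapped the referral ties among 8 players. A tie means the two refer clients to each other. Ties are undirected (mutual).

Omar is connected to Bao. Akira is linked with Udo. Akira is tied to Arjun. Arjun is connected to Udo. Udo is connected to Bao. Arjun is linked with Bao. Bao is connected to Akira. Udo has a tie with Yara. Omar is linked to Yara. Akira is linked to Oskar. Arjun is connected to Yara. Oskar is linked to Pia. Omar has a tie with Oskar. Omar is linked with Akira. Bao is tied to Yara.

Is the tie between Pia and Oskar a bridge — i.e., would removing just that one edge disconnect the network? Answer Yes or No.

Without the Pia–Oskar edge there is no alternate route between Pia and Oskar, so the network disconnects. It is a bridge.

Yes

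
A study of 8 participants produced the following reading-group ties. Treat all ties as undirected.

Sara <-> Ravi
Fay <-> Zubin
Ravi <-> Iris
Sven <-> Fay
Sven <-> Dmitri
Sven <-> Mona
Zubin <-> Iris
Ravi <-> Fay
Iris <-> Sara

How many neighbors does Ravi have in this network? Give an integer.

3

Ravi is directly tied to Fay, Iris, and Sara. That is 3 neighbors, so the degree of Ravi is 3.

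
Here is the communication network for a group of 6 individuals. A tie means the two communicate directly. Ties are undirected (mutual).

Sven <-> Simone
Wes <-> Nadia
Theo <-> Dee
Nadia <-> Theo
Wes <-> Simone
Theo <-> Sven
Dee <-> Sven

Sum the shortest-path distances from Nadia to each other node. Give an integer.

Distances from Nadia: Dee:2, Simone:2, Sven:2, Theo:1, Wes:1.
Sum = 2 + 2 + 2 + 1 + 1 = 8.

8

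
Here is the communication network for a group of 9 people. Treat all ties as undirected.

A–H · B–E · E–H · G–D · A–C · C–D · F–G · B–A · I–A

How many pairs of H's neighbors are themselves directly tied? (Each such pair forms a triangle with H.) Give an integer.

0

H's neighbors are A and E, but none of them are tied to each other, so no triangle contains H.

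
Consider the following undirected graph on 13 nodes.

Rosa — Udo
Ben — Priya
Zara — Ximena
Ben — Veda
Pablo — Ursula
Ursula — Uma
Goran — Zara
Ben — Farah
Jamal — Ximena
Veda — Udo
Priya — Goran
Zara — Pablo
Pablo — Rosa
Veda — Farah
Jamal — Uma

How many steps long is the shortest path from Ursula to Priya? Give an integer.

4

One shortest route is Ursula – Pablo – Zara – Goran – Priya, which uses 4 edges, and at distance 3 from Ursula we only reach {Goran, Udo, Ximena}, which does not include Priya. So d(Ursula,Priya) = 4.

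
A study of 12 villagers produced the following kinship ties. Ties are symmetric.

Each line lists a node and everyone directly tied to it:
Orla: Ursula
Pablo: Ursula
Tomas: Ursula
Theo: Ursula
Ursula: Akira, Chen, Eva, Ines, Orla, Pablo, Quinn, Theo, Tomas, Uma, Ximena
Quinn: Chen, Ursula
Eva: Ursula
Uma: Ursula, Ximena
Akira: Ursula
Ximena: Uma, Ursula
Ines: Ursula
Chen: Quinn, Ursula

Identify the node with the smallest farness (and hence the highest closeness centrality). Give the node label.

Farness (sum of distances to all others) for each node — Akira:21, Chen:20, Eva:21, Ines:21, Orla:21, Pablo:21, Quinn:20, Theo:21, Tomas:21, Uma:20, Ursula:11, Ximena:20.
The smallest farness is 11, for Ursula, so Ursula has the highest closeness.

Ursula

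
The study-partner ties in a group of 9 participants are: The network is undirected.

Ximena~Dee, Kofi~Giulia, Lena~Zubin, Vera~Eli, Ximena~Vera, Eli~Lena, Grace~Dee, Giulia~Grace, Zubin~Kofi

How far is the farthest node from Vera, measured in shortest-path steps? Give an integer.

4

Distances from Vera: Dee:2, Eli:1, Giulia:4, Grace:3, Kofi:4, Lena:2, Ximena:1, Zubin:3.
The largest is 4 (to Giulia and Kofi), so the eccentricity of Vera is 4.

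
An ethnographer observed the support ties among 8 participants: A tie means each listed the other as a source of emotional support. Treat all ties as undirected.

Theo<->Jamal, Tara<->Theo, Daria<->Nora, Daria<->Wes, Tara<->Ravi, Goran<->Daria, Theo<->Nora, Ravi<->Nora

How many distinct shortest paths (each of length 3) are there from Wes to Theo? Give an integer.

1

The shortest distance is 3, and the only length-3 path is Wes–Daria–Nora–Theo. So there is exactly 1 shortest path.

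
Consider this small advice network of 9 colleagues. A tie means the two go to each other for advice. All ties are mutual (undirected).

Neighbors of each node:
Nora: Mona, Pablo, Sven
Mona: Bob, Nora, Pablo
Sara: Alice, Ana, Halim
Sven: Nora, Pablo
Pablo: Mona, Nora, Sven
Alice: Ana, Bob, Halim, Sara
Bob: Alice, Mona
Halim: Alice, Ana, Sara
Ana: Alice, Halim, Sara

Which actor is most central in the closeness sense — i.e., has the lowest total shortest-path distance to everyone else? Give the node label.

Farness (sum of distances to all others) for each node — Alice:16, Ana:21, Bob:15, Halim:21, Mona:16, Nora:20, Pablo:20, Sara:21, Sven:26.
The smallest farness is 15, for Bob, so Bob has the highest closeness.

Bob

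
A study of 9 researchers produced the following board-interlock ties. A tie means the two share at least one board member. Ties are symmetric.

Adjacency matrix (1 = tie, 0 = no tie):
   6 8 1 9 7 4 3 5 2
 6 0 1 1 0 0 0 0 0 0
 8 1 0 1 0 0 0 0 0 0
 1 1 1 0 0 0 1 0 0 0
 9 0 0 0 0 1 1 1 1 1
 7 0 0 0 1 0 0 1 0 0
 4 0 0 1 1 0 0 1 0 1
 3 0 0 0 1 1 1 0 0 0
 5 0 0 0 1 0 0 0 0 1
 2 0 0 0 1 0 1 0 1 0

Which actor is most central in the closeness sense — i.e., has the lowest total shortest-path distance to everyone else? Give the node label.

4

Farness (sum of distances to all others) for each node — 1:15, 2:15, 3:15, 4:12, 5:19, 6:21, 7:19, 8:21, 9:13.
The smallest farness is 12, for 4, so 4 has the highest closeness.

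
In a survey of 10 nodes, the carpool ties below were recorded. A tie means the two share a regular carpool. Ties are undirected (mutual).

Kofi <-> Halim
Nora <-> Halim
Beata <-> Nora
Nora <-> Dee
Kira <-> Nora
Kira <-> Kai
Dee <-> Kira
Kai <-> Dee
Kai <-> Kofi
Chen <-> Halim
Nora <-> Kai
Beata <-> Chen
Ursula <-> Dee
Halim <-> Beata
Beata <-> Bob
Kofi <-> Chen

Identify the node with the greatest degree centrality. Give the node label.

Nora

Degrees — Beata:4, Bob:1, Chen:3, Dee:4, Halim:4, Kai:4, Kira:3, Kofi:3, Nora:5, Ursula:1.
The maximum is 5, attained only by Nora.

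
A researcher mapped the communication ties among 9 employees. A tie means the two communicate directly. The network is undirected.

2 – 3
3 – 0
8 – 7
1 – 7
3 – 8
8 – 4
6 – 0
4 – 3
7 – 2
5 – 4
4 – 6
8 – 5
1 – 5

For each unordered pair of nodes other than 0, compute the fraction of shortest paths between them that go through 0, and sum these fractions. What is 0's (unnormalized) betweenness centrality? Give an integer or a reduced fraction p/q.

Pairs whose geodesics pass through 0 — 6–2: 1/2; 6–3: 1/2.
All other pairs contribute 0.
Summing the contributions gives betweenness(0) = 1.

1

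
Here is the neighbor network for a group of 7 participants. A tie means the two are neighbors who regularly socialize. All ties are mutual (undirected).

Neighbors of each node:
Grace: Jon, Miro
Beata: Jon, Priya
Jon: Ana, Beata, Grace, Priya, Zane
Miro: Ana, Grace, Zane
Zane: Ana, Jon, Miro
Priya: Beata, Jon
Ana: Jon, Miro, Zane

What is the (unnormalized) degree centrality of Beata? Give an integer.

Beata is directly tied to Jon and Priya. That is 2 neighbors, so the degree of Beata is 2.

2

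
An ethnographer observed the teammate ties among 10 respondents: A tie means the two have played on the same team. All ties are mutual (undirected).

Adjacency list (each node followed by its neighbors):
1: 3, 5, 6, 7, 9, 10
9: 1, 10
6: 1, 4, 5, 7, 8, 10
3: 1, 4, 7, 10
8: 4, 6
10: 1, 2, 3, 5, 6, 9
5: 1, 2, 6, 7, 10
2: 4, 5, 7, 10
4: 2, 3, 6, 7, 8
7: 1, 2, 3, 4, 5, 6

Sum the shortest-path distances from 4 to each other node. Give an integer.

Distances from 4: 1:2, 2:1, 3:1, 5:2, 6:1, 7:1, 8:1, 9:3, 10:2.
Sum = 2 + 1 + 1 + 2 + 1 + 1 + 1 + 3 + 2 = 14.

14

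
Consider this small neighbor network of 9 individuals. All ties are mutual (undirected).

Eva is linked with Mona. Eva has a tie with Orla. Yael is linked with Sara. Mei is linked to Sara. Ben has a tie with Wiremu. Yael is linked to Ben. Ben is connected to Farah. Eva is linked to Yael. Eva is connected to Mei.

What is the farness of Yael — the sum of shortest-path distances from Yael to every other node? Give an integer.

13

Distances from Yael: Ben:1, Eva:1, Farah:2, Mei:2, Mona:2, Orla:2, Sara:1, Wiremu:2.
Sum = 1 + 1 + 2 + 2 + 2 + 2 + 1 + 2 = 13.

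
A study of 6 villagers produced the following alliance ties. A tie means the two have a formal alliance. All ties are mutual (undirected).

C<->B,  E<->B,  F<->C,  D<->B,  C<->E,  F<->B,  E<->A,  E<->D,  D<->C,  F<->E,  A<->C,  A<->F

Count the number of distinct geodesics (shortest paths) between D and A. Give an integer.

The shortest distance is 2. The length-2 paths are: D–E–A; D–C–A.
That gives 2 distinct shortest paths.

2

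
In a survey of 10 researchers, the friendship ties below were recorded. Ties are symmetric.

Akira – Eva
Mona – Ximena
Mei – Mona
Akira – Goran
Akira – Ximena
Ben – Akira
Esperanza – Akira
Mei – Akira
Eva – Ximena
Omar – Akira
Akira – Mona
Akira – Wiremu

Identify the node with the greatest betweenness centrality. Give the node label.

Akira

Unnormalized betweenness of each node: Akira:32, Ben:0, Esperanza:0, Eva:0, Goran:0, Mei:0, Mona:1/2, Omar:0, Wiremu:0, Ximena:1/2.
Akira has the largest value, 32, making it the main broker — the node through which the most shortest paths run.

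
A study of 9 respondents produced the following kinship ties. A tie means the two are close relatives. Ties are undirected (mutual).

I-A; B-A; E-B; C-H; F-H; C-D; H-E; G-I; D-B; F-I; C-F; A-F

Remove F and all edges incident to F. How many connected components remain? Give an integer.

1

F's neighbors (A, C, H, and I) remain reachable from one another through other ties, so the rest of the network stays in one piece.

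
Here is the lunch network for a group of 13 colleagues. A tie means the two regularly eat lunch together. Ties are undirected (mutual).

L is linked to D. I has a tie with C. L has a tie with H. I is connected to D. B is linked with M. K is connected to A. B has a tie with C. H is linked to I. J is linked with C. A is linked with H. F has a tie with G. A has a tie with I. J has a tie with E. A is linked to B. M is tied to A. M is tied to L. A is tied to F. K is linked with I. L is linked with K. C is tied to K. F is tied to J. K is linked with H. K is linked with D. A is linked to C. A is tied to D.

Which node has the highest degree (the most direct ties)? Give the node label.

A

Degrees — A:8, B:3, C:5, D:4, E:1, F:3, G:1, H:4, I:5, J:3, K:6, L:4, M:3.
The maximum is 8, attained only by A.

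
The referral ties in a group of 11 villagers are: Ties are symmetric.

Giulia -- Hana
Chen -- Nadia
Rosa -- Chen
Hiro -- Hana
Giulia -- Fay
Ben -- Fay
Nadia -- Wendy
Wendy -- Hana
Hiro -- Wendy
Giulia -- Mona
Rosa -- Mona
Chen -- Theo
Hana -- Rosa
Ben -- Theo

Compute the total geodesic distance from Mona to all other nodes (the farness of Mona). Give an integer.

23

Distances from Mona: Ben:3, Chen:2, Fay:2, Giulia:1, Hana:2, Hiro:3, Nadia:3, Rosa:1, Theo:3, Wendy:3.
Sum = 3 + 2 + 2 + 1 + 2 + 3 + 3 + 1 + 3 + 3 = 23.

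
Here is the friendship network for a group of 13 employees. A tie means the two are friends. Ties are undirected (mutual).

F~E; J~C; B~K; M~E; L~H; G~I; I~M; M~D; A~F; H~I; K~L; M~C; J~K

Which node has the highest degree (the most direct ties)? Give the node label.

Degrees — A:1, B:1, C:2, D:1, E:2, F:2, G:1, H:2, I:3, J:2, K:3, L:2, M:4.
The maximum is 4, attained only by M.

M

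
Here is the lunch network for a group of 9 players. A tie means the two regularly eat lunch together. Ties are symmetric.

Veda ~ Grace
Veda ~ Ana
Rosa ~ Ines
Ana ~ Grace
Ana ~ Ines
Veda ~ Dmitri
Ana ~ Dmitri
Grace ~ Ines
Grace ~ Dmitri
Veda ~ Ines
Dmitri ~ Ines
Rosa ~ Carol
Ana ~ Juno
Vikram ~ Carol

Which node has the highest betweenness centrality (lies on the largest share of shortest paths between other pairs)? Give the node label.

Ines

Unnormalized betweenness of each node: Ana:7, Carol:7, Dmitri:0, Grace:0, Ines:15, Juno:0, Rosa:12, Veda:0, Vikram:0.
Ines has the largest value, 15, making it the main broker — the node through which the most shortest paths run.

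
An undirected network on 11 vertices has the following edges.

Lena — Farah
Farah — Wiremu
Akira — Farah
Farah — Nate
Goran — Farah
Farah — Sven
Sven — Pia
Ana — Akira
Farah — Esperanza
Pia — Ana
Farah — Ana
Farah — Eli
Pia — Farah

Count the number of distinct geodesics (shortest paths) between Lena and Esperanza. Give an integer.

1

The shortest distance is 2, and the only length-2 path is Lena–Farah–Esperanza. So there is exactly 1 shortest path.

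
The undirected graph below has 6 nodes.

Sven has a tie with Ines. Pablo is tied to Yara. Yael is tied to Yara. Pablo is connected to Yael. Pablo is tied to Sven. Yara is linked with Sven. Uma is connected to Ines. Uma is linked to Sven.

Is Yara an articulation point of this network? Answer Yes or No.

No

Even without Yara, every remaining node can still reach every other (the residual graph is connected), so Yara is not a cut vertex.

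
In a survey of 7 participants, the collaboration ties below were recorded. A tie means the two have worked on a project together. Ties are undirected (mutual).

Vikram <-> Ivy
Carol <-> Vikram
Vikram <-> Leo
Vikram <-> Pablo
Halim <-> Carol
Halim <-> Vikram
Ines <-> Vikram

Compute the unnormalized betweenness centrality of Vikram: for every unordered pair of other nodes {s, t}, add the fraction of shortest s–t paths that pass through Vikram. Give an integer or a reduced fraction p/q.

14

Pairs whose geodesics pass through Vikram — Ivy–Leo: 1; Ivy–Carol: 1; Ivy–Halim: 1; Ivy–Pablo: 1; Ivy–Ines: 1; Leo–Carol: 1; Leo–Halim: 1; Leo–Pablo: 1; Leo–Ines: 1; Carol–Pablo: 1; Carol–Ines: 1; Halim–Pablo: 1; Halim–Ines: 1; Pablo–Ines: 1.
All other pairs contribute 0.
Summing the contributions gives betweenness(Vikram) = 14.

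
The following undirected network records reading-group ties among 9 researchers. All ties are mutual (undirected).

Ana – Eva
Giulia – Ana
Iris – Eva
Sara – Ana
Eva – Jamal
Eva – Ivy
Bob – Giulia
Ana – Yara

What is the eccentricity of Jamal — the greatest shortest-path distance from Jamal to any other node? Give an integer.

4

Distances from Jamal: Ana:2, Bob:4, Eva:1, Giulia:3, Iris:2, Ivy:2, Sara:3, Yara:3.
The largest is 4 (to Bob), so the eccentricity of Jamal is 4.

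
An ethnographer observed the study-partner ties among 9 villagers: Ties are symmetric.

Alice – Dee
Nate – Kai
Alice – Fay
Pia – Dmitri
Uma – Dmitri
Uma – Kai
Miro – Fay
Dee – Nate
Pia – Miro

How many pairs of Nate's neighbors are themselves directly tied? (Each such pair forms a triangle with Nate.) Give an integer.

Nate's neighbors are Dee and Kai, but none of them are tied to each other, so no triangle contains Nate.

0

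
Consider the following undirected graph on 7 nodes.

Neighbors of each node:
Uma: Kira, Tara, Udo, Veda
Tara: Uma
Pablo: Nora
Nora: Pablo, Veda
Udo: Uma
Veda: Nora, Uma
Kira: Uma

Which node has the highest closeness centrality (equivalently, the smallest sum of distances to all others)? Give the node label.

Uma

Farness (sum of distances to all others) for each node — Kira:14, Nora:13, Pablo:18, Tara:14, Udo:14, Uma:9, Veda:10.
The smallest farness is 9, for Uma, so Uma has the highest closeness.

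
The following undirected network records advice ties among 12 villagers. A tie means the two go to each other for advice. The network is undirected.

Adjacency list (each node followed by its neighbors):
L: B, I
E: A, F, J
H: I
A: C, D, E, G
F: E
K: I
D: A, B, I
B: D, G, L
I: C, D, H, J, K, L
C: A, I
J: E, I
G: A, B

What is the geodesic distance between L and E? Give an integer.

One shortest route is L – I – J – E, which uses 3 edges, and at distance 2 from L we only reach {C, D, G, H, J, K}, which does not include E. So d(L,E) = 3.

3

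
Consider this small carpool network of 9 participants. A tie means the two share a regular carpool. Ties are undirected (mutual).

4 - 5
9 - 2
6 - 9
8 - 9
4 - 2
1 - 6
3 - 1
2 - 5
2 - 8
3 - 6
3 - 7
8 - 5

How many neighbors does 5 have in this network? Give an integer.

5 is directly tied to 2, 4, and 8. That is 3 neighbors, so the degree of 5 is 3.

3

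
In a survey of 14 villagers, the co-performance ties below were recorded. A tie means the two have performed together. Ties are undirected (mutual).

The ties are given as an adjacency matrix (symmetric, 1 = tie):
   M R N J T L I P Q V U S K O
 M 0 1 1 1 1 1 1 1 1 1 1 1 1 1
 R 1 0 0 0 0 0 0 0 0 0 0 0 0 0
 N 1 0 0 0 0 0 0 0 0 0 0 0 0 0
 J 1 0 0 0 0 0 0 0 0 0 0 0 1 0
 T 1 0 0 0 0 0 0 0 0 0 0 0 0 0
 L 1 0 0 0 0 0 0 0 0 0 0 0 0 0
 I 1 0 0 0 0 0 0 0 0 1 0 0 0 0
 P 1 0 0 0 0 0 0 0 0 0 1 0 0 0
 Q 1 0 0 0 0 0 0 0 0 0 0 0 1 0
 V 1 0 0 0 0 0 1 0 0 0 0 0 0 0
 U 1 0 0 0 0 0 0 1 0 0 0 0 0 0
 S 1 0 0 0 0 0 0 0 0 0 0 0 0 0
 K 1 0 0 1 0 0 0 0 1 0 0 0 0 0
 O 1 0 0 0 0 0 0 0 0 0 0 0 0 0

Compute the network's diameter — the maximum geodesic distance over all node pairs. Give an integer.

Eccentricity of each node (its greatest distance to any other): I:2, J:2, K:2, L:2, M:1, N:2, O:2, P:2, Q:2, R:2, S:2, T:2, U:2, V:2.
The maximum eccentricity is 2, realized for instance by the pair R–N via R – M – N. So the diameter is 2.

2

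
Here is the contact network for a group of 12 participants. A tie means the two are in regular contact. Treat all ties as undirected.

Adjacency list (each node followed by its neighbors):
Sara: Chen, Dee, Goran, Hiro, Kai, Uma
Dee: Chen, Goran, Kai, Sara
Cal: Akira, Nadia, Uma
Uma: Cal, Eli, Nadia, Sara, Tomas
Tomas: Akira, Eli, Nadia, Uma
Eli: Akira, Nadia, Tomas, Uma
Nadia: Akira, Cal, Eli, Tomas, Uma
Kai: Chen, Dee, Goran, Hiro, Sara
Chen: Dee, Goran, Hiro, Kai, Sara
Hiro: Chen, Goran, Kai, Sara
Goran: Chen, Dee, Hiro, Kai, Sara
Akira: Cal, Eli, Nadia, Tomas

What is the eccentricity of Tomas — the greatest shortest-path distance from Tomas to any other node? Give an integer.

3

Distances from Tomas: Akira:1, Cal:2, Chen:3, Dee:3, Eli:1, Goran:3, Hiro:3, Kai:3, Nadia:1, Sara:2, Uma:1.
The largest is 3 (to Chen, Goran, Kai, Dee, and Hiro), so the eccentricity of Tomas is 3.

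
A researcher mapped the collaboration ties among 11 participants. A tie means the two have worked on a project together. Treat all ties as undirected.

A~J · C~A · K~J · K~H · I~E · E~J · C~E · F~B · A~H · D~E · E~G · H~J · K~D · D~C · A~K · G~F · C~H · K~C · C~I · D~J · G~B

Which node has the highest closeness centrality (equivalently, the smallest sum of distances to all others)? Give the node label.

Farness (sum of distances to all others) for each node — A:21, B:28, C:16, D:18, E:15, F:28, G:20, H:21, I:20, J:17, K:20.
The smallest farness is 15, for E, so E has the highest closeness.

E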